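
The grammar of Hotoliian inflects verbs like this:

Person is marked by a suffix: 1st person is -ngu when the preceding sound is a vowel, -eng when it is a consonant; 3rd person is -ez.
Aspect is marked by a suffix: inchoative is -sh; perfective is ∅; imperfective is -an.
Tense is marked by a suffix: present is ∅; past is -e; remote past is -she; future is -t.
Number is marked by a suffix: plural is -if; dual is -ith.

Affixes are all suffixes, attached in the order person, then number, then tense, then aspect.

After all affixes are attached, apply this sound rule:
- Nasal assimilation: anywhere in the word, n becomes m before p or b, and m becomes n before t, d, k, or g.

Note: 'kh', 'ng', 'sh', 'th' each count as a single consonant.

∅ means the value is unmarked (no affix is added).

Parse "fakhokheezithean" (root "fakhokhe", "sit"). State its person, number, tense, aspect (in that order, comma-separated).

Segment: fakhokhe-ez-ith-e-an.
person: -ez → 3rd person.
number: -ith → dual.
tense: -e → past.
aspect: -an → imperfective.

3rd person, dual, past, imperfective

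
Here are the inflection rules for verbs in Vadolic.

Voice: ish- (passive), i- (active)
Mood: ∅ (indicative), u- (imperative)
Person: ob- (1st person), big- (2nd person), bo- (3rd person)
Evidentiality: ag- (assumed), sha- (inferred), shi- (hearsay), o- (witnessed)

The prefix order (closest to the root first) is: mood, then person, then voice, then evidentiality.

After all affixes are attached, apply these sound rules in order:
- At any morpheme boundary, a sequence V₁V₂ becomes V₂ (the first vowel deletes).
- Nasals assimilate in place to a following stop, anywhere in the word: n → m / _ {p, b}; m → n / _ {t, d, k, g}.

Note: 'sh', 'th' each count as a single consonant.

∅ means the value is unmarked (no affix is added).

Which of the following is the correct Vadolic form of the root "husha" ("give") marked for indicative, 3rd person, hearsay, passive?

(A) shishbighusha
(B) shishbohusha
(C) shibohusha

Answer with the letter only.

mood = indicative: zero marking, form stays husha.
Attach person 3rd person bo- → bohusha.
Attach voice passive ish- → ishbohusha.
Attach evidentiality hearsay shi- → shiishbohusha.
Apply vowel deletion: shiishbohusha → shishbohusha.
Nasal assimilation: no change.
So the correct form is shishbohusha, option (B).
(C) shibohusha is wrong: it uses active instead of passive for voice.
(A) shishbighusha is wrong: it uses 2nd person instead of 3rd person for person.

B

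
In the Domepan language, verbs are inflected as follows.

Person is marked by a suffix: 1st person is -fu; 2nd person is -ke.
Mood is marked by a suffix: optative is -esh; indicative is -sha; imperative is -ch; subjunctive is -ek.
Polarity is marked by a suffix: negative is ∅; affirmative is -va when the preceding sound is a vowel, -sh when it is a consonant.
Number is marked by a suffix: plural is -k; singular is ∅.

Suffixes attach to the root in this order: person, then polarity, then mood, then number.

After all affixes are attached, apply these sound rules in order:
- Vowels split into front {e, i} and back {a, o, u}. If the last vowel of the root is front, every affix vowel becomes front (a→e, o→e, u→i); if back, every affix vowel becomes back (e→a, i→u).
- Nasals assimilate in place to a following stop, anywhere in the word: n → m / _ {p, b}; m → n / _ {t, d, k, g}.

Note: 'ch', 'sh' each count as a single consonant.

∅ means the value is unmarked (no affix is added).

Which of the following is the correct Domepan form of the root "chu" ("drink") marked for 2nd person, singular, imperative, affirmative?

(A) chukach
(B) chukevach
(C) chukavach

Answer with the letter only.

C

Attach person 2nd person -ke → chuke.
Attach polarity affirmative -va (after vowel 'e') → chukeva.
Attach mood imperative -ch → chukevach.
number = singular: zero marking, form stays chukevach.
Apply vowel harmony: chukevach → chukavach.
Nasal assimilation: no change.
So the correct form is chukavach, option (C).
(A) chukach is wrong: it uses negative instead of affirmative for polarity.
(B) chukevach is wrong: it fails to apply the sound rule(s).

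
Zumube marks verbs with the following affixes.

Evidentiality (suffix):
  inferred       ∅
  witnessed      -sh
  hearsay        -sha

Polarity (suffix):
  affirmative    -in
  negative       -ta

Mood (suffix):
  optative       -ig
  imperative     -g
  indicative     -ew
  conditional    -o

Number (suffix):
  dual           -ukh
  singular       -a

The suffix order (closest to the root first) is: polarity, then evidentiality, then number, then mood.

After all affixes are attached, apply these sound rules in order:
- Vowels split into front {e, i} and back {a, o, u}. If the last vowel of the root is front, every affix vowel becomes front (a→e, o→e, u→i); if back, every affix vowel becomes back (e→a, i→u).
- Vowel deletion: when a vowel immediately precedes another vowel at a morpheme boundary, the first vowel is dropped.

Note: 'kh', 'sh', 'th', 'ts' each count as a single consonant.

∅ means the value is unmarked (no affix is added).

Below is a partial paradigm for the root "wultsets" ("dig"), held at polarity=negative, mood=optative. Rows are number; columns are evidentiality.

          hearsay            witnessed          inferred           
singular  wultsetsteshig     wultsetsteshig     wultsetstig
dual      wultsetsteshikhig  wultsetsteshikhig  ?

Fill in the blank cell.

wultsetstikhig

Attach polarity negative -ta → wultsetsta.
evidentiality = inferred: zero marking, form stays wultsetsta.
Attach number dual -ukh → wultsetstaukh.
Attach mood optative -ig → wultsetstaukhig.
Apply vowel harmony: wultsetstaukhig → wultsetsteikhig.
Apply vowel deletion: wultsetsteikhig → wultsetstikhig.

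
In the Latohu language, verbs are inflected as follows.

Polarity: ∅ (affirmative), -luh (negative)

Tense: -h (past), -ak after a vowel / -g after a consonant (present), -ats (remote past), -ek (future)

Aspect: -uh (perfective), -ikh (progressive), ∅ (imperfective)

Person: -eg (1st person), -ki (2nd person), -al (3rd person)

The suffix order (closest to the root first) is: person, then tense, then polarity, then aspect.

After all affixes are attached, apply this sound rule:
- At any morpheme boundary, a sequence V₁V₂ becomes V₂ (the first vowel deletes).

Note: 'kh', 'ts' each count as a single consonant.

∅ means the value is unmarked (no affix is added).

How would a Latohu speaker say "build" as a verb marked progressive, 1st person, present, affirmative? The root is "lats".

latseggikh

Attach person 1st person -eg → latseg.
Attach tense present -g (after consonant 'g') → latsegg.
polarity = affirmative: zero marking, form stays latsegg.
Attach aspect progressive -ikh → latseggikh.
Vowel deletion: no change.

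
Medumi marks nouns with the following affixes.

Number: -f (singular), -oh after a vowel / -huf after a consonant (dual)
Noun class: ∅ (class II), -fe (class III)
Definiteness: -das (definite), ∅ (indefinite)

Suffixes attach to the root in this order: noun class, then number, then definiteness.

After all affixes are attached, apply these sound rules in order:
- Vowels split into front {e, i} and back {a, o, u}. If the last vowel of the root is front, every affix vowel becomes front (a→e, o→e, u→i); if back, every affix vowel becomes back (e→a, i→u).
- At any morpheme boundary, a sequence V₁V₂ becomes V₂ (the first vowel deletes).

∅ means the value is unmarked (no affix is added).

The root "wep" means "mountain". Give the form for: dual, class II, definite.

noun class = class II: zero marking, form stays wep.
Attach number dual -huf (after consonant 'p') → wephuf.
Attach definiteness definite -das → wephufdas.
Apply vowel harmony: wephufdas → wephifdes.
Vowel deletion: no change.

wephifdes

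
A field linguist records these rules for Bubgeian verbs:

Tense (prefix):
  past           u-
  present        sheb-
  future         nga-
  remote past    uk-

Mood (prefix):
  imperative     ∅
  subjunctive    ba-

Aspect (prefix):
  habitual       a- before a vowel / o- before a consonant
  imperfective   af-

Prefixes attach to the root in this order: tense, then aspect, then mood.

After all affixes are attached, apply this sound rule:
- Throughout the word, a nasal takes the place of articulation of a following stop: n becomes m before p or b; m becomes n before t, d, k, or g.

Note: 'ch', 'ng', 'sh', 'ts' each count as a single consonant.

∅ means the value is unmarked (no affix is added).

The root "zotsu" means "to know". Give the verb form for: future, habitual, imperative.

ongazotsu

Attach tense future nga- → ngazotsu.
Attach aspect habitual o- (before consonant 'ng') → ongazotsu.
mood = imperative: zero marking, form stays ongazotsu.
Nasal assimilation: no change.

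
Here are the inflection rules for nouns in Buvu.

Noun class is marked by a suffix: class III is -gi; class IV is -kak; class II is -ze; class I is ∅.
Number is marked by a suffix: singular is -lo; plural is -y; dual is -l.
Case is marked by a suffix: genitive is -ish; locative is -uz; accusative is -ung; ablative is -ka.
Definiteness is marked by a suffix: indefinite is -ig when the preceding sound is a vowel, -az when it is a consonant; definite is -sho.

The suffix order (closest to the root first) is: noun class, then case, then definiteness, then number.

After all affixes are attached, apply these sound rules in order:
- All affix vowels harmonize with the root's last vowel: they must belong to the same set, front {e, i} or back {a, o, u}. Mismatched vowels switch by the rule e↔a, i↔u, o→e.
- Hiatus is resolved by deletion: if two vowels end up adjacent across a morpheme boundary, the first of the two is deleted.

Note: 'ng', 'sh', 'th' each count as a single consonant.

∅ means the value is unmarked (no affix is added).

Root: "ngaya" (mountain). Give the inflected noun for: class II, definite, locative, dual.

Attach noun class class II -ze → ngayaze.
Attach case locative -uz → ngayazeuz.
Attach definiteness definite -sho → ngayazeuzsho.
Attach number dual -l → ngayazeuzshol.
Apply vowel harmony: ngayazeuzshol → ngayazauzshol.
Apply vowel deletion: ngayazauzshol → ngayazuzshol.

ngayazuzshol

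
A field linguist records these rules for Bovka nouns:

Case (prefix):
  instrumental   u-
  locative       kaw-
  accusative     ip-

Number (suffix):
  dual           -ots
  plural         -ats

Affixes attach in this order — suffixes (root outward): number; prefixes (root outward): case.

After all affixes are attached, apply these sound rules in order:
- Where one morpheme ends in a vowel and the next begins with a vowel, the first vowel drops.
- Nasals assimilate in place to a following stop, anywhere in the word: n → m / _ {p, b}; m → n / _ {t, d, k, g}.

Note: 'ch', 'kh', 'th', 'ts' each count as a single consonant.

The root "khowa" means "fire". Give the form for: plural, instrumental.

Attach number plural -ats → khowaats.
Attach case instrumental u- → ukhowaats.
Apply vowel deletion: ukhowaats → ukhowats.
Nasal assimilation: no change.

ukhowats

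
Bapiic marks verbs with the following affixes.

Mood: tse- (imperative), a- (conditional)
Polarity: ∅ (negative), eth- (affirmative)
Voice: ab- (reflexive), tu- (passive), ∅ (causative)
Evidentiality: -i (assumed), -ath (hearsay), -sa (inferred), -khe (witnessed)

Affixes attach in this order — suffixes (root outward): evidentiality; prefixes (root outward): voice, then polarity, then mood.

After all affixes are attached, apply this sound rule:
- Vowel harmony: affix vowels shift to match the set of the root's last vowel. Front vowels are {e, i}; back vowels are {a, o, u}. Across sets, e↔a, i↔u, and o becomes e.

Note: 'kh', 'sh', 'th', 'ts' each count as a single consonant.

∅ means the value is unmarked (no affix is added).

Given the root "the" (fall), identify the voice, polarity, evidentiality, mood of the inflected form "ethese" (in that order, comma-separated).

causative, negative, inferred, conditional

Segment: a-the-sa.
voice: ∅ → causative.
polarity: ∅ → negative.
evidentiality: -sa → inferred.
mood: a- → conditional.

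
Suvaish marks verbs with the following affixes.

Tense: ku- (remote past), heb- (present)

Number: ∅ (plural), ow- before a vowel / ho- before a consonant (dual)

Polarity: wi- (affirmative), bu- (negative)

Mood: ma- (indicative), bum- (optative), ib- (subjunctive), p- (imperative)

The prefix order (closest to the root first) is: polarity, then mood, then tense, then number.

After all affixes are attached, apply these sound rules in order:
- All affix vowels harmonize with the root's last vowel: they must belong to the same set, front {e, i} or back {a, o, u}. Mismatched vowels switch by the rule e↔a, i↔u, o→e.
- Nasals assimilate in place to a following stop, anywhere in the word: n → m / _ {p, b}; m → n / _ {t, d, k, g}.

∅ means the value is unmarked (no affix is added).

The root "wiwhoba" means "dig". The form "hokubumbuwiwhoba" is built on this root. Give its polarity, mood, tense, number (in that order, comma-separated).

negative, optative, remote past, dual

Segment: ho-ku-bum-bu-wiwhoba.
polarity: bu- → negative.
mood: bum- → optative.
tense: ku- → remote past.
number: ow/ho- → dual.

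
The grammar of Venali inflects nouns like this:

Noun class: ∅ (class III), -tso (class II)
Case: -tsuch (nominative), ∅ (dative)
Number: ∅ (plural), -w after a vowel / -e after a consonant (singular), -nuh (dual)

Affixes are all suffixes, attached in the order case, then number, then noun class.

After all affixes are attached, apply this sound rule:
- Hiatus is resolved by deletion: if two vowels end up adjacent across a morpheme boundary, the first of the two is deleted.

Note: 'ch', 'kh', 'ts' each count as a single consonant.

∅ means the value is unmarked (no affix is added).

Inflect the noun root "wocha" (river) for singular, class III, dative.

case = dative: zero marking, form stays wocha.
Attach number singular -w (after vowel 'a') → wochaw.
noun class = class III: zero marking, form stays wochaw.
Vowel deletion: no change.

wochaw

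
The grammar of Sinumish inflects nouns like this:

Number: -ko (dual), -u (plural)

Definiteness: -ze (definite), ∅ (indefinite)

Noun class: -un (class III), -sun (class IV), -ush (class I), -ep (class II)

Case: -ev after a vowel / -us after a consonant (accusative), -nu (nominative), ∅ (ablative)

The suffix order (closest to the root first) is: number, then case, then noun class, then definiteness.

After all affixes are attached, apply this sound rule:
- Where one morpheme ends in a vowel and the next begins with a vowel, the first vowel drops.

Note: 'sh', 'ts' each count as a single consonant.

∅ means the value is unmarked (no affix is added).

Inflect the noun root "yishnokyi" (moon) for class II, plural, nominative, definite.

yishnokyunepze

Attach number plural -u → yishnokyiu.
Attach case nominative -nu → yishnokyiunu.
Attach noun class class II -ep → yishnokyiunuep.
Attach definiteness definite -ze → yishnokyiunuepze.
Apply vowel deletion: yishnokyiunuepze → yishnokyunepze.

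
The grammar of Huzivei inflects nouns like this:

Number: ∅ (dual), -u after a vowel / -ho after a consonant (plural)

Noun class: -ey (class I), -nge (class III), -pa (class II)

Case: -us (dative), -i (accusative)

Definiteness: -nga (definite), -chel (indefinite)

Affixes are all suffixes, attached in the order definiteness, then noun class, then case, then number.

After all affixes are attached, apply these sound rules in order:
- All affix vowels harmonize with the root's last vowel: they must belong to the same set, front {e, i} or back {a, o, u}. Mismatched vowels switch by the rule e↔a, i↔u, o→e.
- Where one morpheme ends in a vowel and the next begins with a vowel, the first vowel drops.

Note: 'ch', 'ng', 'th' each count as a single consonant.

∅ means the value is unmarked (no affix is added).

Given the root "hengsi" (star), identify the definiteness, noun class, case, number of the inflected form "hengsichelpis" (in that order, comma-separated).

Segment: hengsi-chel-pa-us.
definiteness: -chel → indefinite.
noun class: -pa → class II.
case: -us → dative.
number: ∅ → dual.

indefinite, class II, dative, dual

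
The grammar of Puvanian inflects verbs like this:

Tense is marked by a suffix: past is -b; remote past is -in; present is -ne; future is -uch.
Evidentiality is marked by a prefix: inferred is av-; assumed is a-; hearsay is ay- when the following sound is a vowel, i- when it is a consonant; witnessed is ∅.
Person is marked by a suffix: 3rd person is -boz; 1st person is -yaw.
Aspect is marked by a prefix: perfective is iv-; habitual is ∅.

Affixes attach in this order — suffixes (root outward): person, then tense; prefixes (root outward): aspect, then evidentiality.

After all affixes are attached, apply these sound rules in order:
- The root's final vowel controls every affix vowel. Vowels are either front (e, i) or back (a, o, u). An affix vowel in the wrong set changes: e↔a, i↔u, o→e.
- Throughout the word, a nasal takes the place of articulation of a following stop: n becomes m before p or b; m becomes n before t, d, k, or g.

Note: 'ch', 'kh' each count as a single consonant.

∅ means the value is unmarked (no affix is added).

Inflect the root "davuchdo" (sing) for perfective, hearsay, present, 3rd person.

ayuvdavuchdobozna

Attach aspect perfective iv- → ivdavuchdo.
Attach person 3rd person -boz → ivdavuchdoboz.
Attach evidentiality hearsay ay- (before vowel 'i') → ayivdavuchdoboz.
Attach tense present -ne → ayivdavuchdobozne.
Apply vowel harmony: ayivdavuchdobozne → ayuvdavuchdobozna.
Nasal assimilation: no change.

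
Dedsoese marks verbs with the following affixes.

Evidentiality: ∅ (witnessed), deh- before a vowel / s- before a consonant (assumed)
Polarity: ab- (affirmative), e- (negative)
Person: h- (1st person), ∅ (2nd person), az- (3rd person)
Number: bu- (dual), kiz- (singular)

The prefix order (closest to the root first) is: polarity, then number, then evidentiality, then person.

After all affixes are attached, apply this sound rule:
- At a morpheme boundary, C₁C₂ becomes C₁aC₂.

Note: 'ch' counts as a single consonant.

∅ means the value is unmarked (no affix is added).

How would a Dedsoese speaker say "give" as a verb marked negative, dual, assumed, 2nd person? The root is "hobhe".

sabuehobhe

Attach polarity negative e- → ehobhe.
Attach number dual bu- → buehobhe.
Attach evidentiality assumed s- (before consonant 'b') → sbuehobhe.
person = 2nd person: zero marking, form stays sbuehobhe.
Apply epenthesis: sbuehobhe → sabuehobhe.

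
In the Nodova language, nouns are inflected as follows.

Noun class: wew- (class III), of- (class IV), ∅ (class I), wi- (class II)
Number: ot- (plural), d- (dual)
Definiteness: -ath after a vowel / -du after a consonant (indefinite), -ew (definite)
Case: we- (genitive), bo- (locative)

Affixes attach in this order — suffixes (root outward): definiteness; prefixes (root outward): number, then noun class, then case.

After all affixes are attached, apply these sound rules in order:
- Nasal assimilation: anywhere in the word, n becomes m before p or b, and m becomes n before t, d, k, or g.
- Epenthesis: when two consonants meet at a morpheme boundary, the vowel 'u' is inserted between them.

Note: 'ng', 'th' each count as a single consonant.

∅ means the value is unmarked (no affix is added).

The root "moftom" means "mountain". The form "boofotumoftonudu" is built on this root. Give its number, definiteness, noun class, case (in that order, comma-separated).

Segment: bo-of-ot-moftom-du.
number: ot- → plural.
definiteness: -ath/du → indefinite.
noun class: of- → class IV.
case: bo- → locative.

plural, indefinite, class IV, locative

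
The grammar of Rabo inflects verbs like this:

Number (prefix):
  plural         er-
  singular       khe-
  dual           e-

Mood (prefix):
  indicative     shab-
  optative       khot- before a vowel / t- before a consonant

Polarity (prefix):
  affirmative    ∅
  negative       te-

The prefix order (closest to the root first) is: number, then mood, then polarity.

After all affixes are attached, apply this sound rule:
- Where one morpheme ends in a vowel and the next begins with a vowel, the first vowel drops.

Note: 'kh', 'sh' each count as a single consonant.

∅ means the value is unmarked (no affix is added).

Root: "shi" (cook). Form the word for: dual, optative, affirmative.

Attach number dual e- → eshi.
Attach mood optative khot- (before vowel 'e') → khoteshi.
polarity = affirmative: zero marking, form stays khoteshi.
Vowel deletion: no change.

khoteshi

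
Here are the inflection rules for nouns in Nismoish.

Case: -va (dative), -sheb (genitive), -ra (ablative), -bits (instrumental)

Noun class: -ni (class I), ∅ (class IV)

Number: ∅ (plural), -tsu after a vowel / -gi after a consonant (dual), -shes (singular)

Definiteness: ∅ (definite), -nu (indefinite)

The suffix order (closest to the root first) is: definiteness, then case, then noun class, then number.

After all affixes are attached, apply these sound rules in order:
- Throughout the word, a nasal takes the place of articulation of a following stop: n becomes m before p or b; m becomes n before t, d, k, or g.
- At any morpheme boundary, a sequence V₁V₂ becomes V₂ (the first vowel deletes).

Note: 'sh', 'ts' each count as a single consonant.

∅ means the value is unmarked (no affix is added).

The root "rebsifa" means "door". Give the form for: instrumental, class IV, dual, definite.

definiteness = definite: zero marking, form stays rebsifa.
Attach case instrumental -bits → rebsifabits.
noun class = class IV: zero marking, form stays rebsifabits.
Attach number dual -gi (after consonant 'ts') → rebsifabitsgi.
Nasal assimilation: no change.
Vowel deletion: no change.

rebsifabitsgi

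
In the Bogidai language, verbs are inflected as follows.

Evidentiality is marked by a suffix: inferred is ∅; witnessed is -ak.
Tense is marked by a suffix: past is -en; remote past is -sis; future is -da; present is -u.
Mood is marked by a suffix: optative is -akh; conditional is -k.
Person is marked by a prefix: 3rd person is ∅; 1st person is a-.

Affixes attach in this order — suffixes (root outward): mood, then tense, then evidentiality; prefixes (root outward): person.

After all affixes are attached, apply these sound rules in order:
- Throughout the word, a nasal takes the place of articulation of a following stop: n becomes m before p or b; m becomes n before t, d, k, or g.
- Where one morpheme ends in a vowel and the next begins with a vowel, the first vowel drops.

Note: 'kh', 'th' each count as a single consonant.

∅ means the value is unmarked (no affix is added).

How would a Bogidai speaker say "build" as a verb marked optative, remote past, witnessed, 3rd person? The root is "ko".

Attach mood optative -akh → koakh.
Attach tense remote past -sis → koakhsis.
person = 3rd person: zero marking, form stays koakhsis.
Attach evidentiality witnessed -ak → koakhsisak.
Nasal assimilation: no change.
Apply vowel deletion: koakhsisak → kakhsisak.

kakhsisak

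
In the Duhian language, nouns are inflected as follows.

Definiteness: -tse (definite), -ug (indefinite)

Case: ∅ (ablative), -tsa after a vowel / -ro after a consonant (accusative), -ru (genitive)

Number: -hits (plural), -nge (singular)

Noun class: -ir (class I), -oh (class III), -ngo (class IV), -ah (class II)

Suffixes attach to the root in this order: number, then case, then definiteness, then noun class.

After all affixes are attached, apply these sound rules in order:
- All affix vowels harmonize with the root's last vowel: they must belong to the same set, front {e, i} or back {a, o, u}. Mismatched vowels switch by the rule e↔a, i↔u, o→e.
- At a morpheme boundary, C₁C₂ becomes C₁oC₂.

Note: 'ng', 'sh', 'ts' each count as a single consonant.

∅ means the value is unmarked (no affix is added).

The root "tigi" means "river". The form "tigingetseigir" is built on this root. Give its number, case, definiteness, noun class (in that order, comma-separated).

Segment: tigi-nge-tsa-ug-ir.
number: -nge → singular.
case: -tsa/ro → accusative.
definiteness: -ug → indefinite.
noun class: -ir → class I.

singular, accusative, indefinite, class I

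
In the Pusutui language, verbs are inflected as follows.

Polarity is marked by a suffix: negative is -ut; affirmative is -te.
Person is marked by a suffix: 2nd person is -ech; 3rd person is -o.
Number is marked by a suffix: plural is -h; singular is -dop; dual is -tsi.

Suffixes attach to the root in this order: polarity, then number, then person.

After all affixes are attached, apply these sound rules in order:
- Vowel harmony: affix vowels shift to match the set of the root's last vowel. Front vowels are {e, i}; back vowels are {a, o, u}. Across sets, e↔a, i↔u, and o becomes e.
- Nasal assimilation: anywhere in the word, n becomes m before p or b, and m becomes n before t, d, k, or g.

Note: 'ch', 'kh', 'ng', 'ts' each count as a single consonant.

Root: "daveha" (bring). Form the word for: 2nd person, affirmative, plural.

Attach polarity affirmative -te → davehate.
Attach number plural -h → davehateh.
Attach person 2nd person -ech → davehatehech.
Apply vowel harmony: davehatehech → davehatahach.
Nasal assimilation: no change.

davehatahach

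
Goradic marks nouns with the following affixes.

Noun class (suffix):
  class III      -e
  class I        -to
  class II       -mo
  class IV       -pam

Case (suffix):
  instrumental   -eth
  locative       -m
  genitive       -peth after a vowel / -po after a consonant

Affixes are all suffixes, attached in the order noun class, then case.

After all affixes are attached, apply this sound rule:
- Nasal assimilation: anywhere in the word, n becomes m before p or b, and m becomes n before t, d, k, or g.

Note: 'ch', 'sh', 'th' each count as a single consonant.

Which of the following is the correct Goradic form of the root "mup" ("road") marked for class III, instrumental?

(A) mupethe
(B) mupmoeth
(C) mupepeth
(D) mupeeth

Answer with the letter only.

D

Attach noun class class III -e → mupe.
Attach case instrumental -eth → mupeeth.
Nasal assimilation: no change.
So the correct form is mupeeth, option (D).
(B) mupmoeth is wrong: it uses class II instead of class III for noun class.
(C) mupepeth is wrong: it uses genitive instead of instrumental for case.
(A) mupethe is wrong: it has the affixes in the wrong order.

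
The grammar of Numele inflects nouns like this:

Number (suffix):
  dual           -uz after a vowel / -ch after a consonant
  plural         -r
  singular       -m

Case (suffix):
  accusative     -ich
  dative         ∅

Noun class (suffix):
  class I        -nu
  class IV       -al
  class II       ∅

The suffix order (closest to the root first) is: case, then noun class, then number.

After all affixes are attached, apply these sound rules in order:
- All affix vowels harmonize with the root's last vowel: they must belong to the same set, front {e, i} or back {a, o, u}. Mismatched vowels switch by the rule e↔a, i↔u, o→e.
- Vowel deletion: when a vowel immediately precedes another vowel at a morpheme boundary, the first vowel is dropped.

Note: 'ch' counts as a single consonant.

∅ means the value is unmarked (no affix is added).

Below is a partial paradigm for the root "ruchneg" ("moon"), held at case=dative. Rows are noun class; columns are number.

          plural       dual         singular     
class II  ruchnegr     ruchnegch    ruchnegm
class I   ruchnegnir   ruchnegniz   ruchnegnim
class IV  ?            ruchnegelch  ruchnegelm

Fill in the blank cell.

case = dative: zero marking, form stays ruchneg.
Attach noun class class IV -al → ruchnegal.
Attach number plural -r → ruchnegalr.
Apply vowel harmony: ruchnegalr → ruchnegelr.
Vowel deletion: no change.

ruchnegelr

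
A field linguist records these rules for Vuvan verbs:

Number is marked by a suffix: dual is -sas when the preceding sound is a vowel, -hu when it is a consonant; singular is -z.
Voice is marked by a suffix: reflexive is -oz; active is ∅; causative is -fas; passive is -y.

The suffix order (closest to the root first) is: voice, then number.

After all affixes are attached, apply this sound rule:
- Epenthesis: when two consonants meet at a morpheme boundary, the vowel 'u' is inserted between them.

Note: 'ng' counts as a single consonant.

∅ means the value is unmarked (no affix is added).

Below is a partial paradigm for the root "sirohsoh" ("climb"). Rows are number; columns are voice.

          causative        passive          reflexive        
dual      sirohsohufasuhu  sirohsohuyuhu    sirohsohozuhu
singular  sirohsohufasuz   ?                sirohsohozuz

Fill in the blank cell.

Attach voice passive -y → sirohsohy.
Attach number singular -z → sirohsohyz.
Apply epenthesis: sirohsohyz → sirohsohuyuz.

sirohsohuyuz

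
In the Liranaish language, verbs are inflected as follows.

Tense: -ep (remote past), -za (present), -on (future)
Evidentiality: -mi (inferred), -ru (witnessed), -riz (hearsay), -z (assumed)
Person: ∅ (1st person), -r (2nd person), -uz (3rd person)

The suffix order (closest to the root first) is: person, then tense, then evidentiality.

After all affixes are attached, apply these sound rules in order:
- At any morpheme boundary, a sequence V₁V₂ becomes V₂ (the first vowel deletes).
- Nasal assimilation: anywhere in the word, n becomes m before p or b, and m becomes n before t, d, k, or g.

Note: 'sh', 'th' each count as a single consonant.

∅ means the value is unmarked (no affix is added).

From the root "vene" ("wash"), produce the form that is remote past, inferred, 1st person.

venepmi

person = 1st person: zero marking, form stays vene.
Attach tense remote past -ep → veneep.
Attach evidentiality inferred -mi → veneepmi.
Apply vowel deletion: veneepmi → venepmi.
Nasal assimilation: no change.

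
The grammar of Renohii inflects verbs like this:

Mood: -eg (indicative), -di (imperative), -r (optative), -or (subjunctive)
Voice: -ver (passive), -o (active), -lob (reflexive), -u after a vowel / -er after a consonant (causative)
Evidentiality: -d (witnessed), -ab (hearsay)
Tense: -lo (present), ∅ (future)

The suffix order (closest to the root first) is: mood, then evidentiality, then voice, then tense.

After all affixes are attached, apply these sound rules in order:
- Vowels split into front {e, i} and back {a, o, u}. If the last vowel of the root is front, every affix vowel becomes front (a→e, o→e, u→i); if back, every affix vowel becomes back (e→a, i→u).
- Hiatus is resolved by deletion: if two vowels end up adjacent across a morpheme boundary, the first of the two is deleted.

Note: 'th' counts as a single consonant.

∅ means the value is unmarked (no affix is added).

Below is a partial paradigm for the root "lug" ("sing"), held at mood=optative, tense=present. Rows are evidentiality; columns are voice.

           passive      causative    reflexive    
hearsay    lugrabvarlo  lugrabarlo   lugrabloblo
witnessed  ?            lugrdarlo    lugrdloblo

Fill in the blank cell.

lugrdvarlo

Attach mood optative -r → lugr.
Attach evidentiality witnessed -d → lugrd.
Attach voice passive -ver → lugrdver.
Attach tense present -lo → lugrdverlo.
Apply vowel harmony: lugrdverlo → lugrdvarlo.
Vowel deletion: no change.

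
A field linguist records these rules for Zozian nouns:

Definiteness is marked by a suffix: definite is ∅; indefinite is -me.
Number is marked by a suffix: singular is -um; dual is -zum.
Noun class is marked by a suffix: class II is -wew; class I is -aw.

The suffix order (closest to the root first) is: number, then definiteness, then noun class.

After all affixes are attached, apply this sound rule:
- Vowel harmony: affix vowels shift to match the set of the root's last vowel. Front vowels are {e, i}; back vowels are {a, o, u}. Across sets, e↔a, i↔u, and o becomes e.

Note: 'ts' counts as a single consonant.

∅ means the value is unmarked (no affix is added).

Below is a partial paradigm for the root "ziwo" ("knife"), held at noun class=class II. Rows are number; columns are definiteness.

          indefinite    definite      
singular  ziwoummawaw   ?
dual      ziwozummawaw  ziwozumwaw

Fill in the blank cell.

ziwoumwaw

Attach number singular -um → ziwoum.
definiteness = definite: zero marking, form stays ziwoum.
Attach noun class class II -wew → ziwoumwew.
Apply vowel harmony: ziwoumwew → ziwoumwaw.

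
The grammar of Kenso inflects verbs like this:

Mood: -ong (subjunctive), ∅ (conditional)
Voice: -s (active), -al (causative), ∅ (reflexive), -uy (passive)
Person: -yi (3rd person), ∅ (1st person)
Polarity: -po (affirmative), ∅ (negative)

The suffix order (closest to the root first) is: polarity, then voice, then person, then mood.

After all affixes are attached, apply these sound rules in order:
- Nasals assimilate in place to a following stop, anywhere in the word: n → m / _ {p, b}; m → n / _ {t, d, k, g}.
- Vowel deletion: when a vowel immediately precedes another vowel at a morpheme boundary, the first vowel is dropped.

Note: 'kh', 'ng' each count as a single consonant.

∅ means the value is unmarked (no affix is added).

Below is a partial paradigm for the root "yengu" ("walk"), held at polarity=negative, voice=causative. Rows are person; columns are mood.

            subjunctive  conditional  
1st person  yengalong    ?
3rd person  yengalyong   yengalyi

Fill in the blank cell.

yengal

polarity = negative: zero marking, form stays yengu.
Attach voice causative -al → yengual.
person = 1st person: zero marking, form stays yengual.
mood = conditional: zero marking, form stays yengual.
Nasal assimilation: no change.
Apply vowel deletion: yengual → yengal.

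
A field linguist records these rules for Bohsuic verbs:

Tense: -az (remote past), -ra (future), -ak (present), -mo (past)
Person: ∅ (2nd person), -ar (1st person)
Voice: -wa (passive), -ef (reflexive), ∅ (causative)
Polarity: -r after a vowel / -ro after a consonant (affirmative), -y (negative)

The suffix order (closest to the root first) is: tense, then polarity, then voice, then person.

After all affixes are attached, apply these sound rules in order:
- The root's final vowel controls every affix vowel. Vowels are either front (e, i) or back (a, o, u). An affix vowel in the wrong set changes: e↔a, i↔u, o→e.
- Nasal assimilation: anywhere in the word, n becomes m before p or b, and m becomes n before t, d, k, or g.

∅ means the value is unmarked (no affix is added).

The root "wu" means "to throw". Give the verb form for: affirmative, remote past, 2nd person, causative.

wuazro

Attach tense remote past -az → wuaz.
Attach polarity affirmative -ro (after consonant 'z') → wuazro.
voice = causative: zero marking, form stays wuazro.
person = 2nd person: zero marking, form stays wuazro.
Vowel harmony: no change.
Nasal assimilation: no change.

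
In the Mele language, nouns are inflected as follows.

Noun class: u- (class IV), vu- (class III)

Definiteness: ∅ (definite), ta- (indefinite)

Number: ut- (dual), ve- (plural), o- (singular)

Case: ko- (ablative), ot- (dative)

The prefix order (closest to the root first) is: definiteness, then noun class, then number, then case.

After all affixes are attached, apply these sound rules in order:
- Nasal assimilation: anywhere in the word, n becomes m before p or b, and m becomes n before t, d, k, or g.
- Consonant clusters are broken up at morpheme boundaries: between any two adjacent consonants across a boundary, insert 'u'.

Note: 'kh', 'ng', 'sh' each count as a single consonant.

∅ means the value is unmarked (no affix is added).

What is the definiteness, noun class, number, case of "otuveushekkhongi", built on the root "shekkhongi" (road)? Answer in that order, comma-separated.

Segment: ot-ve-u-shekkhongi.
definiteness: ∅ → definite.
noun class: u- → class IV.
number: ve- → plural.
case: ot- → dative.

definite, class IV, plural, dative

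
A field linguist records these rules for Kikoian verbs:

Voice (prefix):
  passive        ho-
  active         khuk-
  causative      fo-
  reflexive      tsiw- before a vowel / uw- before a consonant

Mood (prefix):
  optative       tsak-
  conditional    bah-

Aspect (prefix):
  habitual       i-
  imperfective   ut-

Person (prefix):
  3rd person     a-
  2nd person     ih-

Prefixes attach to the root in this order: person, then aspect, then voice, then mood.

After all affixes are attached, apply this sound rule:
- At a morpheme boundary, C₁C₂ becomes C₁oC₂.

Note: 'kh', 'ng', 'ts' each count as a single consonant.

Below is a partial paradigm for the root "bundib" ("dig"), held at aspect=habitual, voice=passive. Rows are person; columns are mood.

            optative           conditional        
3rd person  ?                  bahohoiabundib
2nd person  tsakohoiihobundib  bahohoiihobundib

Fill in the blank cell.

tsakohoiabundib

Attach person 3rd person a- → abundib.
Attach aspect habitual i- → iabundib.
Attach voice passive ho- → hoiabundib.
Attach mood optative tsak- → tsakhoiabundib.
Apply epenthesis: tsakhoiabundib → tsakohoiabundib.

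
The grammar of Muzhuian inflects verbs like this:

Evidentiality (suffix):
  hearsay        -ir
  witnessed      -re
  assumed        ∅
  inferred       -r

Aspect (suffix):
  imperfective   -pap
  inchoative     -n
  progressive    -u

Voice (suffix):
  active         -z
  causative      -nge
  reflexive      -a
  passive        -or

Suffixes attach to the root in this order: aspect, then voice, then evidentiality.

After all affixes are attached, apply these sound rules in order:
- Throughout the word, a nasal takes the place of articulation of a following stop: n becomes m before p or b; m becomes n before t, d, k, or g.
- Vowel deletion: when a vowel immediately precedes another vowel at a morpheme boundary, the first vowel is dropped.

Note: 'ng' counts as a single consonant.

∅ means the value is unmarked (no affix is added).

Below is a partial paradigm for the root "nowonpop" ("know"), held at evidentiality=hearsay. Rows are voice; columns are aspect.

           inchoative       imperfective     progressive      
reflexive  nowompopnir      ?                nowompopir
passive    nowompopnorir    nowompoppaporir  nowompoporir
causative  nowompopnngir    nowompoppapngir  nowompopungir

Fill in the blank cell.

Attach aspect imperfective -pap → nowonpoppap.
Attach voice reflexive -a → nowonpoppapa.
Attach evidentiality hearsay -ir → nowonpoppapair.
Apply nasal assimilation: nowonpoppapair → nowompoppapair.
Apply vowel deletion: nowompoppapair → nowompoppapir.

nowompoppapir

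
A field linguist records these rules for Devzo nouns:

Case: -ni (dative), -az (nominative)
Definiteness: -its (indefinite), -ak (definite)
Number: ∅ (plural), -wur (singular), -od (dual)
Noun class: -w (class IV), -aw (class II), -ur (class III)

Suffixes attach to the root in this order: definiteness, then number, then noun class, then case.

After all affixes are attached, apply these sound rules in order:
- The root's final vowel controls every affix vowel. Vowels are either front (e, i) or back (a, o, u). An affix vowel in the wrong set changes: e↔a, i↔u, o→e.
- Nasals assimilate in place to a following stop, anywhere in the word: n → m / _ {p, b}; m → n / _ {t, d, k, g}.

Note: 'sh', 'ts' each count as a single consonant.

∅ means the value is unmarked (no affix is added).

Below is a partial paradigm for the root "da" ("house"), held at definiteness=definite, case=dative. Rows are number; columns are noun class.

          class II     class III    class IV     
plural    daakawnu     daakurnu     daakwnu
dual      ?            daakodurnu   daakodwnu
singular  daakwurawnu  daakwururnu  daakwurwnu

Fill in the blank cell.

daakodawnu

Attach definiteness definite -ak → daak.
Attach number dual -od → daakod.
Attach noun class class II -aw → daakodaw.
Attach case dative -ni → daakodawni.
Apply vowel harmony: daakodawni → daakodawnu.
Nasal assimilation: no change.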